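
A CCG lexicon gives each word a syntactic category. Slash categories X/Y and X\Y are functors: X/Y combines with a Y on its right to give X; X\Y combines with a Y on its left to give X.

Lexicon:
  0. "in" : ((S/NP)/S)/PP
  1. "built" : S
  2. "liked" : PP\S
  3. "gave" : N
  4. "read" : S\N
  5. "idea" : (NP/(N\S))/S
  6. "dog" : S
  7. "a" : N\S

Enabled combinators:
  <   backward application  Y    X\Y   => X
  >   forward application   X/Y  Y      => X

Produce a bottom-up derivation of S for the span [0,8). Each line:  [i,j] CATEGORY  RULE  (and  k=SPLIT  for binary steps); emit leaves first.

[0,1] ((S/NP)/S)/PP  lex  "in"
[1,2] S  lex  "built"
[2,3] PP\S  lex  "liked"
[1,3] PP  <  k=2
[0,3] (S/NP)/S  >  k=1
[3,4] N  lex  "gave"
[4,5] S\N  lex  "read"
[3,5] S  <  k=4
[0,5] S/NP  >  k=3
[5,6] (NP/(N\S))/S  lex  "idea"
[6,7] S  lex  "dog"
[5,7] NP/(N\S)  >  k=6
[7,8] N\S  lex  "a"
[5,8] NP  >  k=7
[0,8] S  >  k=5

[0,8] S   >
  [0,5] S/NP   >
    [0,3] (S/NP)/S   >
      [0,1] "in" : ((S/NP)/S)/PP
      [1,3] PP   <
        [1,2] "built" : S
        [2,3] "liked" : PP\S
    [3,5] S   <
      [3,4] "gave" : N
      [4,5] "read" : S\N
  [5,8] NP   >
    [5,7] NP/(N\S)   >
      [5,6] "idea" : (NP/(N\S))/S
      [6,7] "dog" : S
    [7,8] "a" : N\S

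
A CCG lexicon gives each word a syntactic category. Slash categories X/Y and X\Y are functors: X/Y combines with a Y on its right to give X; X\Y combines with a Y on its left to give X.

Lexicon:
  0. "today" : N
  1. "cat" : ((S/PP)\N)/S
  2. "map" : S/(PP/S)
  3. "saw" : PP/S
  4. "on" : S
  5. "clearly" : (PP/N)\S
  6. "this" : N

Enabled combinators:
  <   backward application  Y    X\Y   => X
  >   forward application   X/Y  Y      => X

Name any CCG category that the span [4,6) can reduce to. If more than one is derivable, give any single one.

[0,7] S   >
  [0,4] S/PP   <
    [0,1] "today" : N
    [1,4] (S/PP)\N   >
      [1,2] "cat" : ((S/PP)\N)/S
      [2,4] S   >
        [2,3] "map" : S/(PP/S)
        [3,4] "saw" : PP/S
  [4,7] PP   >
    [4,6] PP/N   <
      [4,5] "on" : S
      [5,6] "clearly" : (PP/N)\S
    [6,7] "this" : N

PP/N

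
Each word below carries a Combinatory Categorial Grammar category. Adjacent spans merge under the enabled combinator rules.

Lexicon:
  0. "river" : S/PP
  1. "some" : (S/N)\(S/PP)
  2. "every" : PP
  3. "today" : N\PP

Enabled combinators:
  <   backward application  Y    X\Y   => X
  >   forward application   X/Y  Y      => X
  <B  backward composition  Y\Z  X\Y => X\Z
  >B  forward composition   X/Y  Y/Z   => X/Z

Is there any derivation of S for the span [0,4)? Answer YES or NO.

[0,4] S   >
  [0,2] S/N   <
    [0,1] "river" : S/PP
    [1,2] "some" : (S/N)\(S/PP)
  [2,4] N   <
    [2,3] "every" : PP
    [3,4] "today" : N\PP

YES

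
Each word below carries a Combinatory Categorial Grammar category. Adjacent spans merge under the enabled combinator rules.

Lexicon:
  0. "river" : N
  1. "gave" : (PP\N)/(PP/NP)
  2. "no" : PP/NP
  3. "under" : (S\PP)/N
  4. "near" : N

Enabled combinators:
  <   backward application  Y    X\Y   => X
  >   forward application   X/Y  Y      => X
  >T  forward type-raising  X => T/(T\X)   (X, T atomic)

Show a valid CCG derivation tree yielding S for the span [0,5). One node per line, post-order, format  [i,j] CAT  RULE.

[0,1] N  lex  "river"
[1,2] (PP\N)/(PP/NP)  lex  "gave"
[2,3] PP/NP  lex  "no"
[1,3] PP\N  >  k=2
[0,3] PP  <  k=1
[3,4] (S\PP)/N  lex  "under"
[4,5] N  lex  "near"
[3,5] S\PP  >  k=4
[0,5] S  <  k=3

[0,5] S   <
  [0,3] PP   <
    [0,1] "river" : N
    [1,3] PP\N   >
      [1,2] "gave" : (PP\N)/(PP/NP)
      [2,3] "no" : PP/NP
  [3,5] S\PP   >
    [3,4] "under" : (S\PP)/N
    [4,5] "near" : N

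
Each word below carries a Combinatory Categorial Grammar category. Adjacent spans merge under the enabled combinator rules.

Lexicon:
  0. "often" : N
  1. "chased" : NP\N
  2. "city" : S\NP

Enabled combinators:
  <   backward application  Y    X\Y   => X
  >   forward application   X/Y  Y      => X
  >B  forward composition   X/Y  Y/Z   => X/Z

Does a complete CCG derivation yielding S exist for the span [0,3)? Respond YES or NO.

YES

[0,3] S   <
  [0,2] NP   <
    [0,1] "often" : N
    [1,2] "chased" : NP\N
  [2,3] "city" : S\NP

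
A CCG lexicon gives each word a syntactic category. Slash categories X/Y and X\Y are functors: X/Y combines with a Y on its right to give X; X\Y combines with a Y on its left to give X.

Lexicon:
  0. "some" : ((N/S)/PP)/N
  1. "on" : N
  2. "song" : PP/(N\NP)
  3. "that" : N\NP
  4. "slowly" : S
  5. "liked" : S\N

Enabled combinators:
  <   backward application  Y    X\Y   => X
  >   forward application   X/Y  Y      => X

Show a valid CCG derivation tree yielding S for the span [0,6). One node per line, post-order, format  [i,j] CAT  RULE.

[0,1] ((N/S)/PP)/N  lex  "some"
[1,2] N  lex  "on"
[0,2] (N/S)/PP  >  k=1
[2,3] PP/(N\NP)  lex  "song"
[3,4] N\NP  lex  "that"
[2,4] PP  >  k=3
[0,4] N/S  >  k=2
[4,5] S  lex  "slowly"
[0,5] N  >  k=4
[5,6] S\N  lex  "liked"
[0,6] S  <  k=5

[0,6] S   <
  [0,5] N   >
    [0,4] N/S   >
      [0,2] (N/S)/PP   >
        [0,1] "some" : ((N/S)/PP)/N
        [1,2] "on" : N
      [2,4] PP   >
        [2,3] "song" : PP/(N\NP)
        [3,4] "that" : N\NP
    [4,5] "slowly" : S
  [5,6] "liked" : S\N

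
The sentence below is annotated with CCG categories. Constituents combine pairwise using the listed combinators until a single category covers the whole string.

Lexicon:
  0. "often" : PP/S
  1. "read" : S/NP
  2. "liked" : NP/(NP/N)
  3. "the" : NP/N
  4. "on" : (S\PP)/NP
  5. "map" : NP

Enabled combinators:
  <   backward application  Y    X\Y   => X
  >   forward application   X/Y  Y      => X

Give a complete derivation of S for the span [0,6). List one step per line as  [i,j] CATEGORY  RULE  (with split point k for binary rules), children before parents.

[0,1] PP/S  lex  "often"
[1,2] S/NP  lex  "read"
[2,3] NP/(NP/N)  lex  "liked"
[3,4] NP/N  lex  "the"
[2,4] NP  >  k=3
[1,4] S  >  k=2
[0,4] PP  >  k=1
[4,5] (S\PP)/NP  lex  "on"
[5,6] NP  lex  "map"
[4,6] S\PP  >  k=5
[0,6] S  <  k=4

[0,6] S   <
  [0,4] PP   >
    [0,1] "often" : PP/S
    [1,4] S   >
      [1,2] "read" : S/NP
      [2,4] NP   >
        [2,3] "liked" : NP/(NP/N)
        [3,4] "the" : NP/N
  [4,6] S\PP   >
    [4,5] "on" : (S\PP)/NP
    [5,6] "map" : NP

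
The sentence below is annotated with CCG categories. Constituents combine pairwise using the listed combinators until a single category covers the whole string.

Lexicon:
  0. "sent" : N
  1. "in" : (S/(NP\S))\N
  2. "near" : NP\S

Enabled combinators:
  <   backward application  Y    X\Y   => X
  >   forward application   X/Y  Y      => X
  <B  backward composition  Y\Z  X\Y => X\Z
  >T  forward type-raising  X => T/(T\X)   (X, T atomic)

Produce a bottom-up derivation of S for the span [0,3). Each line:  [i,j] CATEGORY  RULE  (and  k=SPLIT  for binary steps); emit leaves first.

[0,3] S   >
  [0,2] S/(NP\S)   <
    [0,1] "sent" : N
    [1,2] "in" : (S/(NP\S))\N
  [2,3] "near" : NP\S

[0,1] N  lex  "sent"
[1,2] (S/(NP\S))\N  lex  "in"
[0,2] S/(NP\S)  <  k=1
[2,3] NP\S  lex  "near"
[0,3] S  >  k=2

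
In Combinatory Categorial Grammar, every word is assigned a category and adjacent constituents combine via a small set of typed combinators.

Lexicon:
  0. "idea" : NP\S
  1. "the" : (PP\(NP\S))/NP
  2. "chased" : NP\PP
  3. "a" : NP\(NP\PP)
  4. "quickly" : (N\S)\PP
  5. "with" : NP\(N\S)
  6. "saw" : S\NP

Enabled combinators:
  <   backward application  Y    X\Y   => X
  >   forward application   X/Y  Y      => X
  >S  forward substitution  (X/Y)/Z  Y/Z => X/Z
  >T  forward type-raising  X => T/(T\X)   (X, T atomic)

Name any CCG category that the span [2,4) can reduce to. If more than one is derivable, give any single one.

[0,7] S   <
  [0,6] NP   <
    [0,5] N\S   <
      [0,4] PP   <
        [0,1] "idea" : NP\S
        [1,4] PP\(NP\S)   >
          [1,2] "the" : (PP\(NP\S))/NP
          [2,4] NP   <
            [2,3] "chased" : NP\PP
            [3,4] "a" : NP\(NP\PP)
      [4,5] "quickly" : (N\S)\PP
    [5,6] "with" : NP\(N\S)
  [6,7] "saw" : S\NP

NP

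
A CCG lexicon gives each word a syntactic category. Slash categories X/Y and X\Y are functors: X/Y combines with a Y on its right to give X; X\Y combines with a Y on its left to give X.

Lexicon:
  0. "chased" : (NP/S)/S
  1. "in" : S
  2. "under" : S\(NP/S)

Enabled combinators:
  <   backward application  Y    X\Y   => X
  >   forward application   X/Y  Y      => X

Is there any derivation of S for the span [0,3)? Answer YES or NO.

YES

[0,3] S   <
  [0,2] NP/S   >
    [0,1] "chased" : (NP/S)/S
    [1,2] "in" : S
  [2,3] "under" : S\(NP/S)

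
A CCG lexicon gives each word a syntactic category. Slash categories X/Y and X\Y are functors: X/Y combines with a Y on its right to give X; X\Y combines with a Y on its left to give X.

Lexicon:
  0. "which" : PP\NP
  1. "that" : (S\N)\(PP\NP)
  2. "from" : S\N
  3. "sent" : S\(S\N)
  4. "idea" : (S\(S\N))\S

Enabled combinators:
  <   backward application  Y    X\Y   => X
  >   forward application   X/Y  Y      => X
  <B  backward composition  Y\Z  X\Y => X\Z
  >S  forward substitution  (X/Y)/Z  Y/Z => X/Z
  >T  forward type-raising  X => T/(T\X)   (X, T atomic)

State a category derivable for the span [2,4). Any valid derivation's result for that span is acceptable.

S

[0,5] S   <
  [0,2] S\N   <
    [0,1] "which" : PP\NP
    [1,2] "that" : (S\N)\(PP\NP)
  [2,5] S\(S\N)   <
    [2,4] S   <
      [2,3] "from" : S\N
      [3,4] "sent" : S\(S\N)
    [4,5] "idea" : (S\(S\N))\S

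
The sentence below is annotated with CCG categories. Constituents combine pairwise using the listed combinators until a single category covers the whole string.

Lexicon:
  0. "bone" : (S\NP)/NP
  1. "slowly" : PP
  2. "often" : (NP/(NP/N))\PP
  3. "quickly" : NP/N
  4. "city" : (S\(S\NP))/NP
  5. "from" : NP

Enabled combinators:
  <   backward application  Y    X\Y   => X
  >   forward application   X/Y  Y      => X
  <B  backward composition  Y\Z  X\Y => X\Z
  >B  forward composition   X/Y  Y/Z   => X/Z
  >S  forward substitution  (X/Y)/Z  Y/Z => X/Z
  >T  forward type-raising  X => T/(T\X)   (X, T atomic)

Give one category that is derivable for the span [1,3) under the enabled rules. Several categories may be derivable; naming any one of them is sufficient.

[0,6] S   <
  [0,4] S\NP   >
    [0,1] "bone" : (S\NP)/NP
    [1,4] NP   >
      [1,3] NP/(NP/N)   <
        [1,2] "slowly" : PP
        [2,3] "often" : (NP/(NP/N))\PP
      [3,4] "quickly" : NP/N
  [4,6] S\(S\NP)   >
    [4,5] "city" : (S\(S\NP))/NP
    [5,6] "from" : NP

NP/(NP/N)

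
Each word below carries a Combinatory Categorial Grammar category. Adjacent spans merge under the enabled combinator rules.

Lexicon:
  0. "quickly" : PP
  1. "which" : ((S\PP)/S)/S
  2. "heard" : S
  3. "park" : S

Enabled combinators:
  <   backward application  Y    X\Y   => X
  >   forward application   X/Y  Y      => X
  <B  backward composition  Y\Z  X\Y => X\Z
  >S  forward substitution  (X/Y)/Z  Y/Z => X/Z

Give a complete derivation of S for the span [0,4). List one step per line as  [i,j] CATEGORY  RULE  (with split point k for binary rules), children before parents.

[0,4] S   <
  [0,1] "quickly" : PP
  [1,4] S\PP   >
    [1,3] (S\PP)/S   >
      [1,2] "which" : ((S\PP)/S)/S
      [2,3] "heard" : S
    [3,4] "park" : S

[0,1] PP  lex  "quickly"
[1,2] ((S\PP)/S)/S  lex  "which"
[2,3] S  lex  "heard"
[1,3] (S\PP)/S  >  k=2
[3,4] S  lex  "park"
[1,4] S\PP  >  k=3
[0,4] S  <  k=1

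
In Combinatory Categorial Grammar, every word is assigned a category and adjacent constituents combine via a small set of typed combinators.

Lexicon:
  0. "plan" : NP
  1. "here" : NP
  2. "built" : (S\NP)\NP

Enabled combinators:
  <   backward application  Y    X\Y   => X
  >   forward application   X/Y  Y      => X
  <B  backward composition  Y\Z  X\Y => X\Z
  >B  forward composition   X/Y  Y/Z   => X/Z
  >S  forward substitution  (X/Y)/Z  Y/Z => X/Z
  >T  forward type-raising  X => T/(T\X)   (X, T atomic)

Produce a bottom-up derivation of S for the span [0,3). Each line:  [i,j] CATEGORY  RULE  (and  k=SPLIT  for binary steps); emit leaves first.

[0,1] NP  lex  "plan"
[1,2] NP  lex  "here"
[2,3] (S\NP)\NP  lex  "built"
[1,3] S\NP  <  k=2
[0,3] S  <  k=1

[0,3] S   <
  [0,1] "plan" : NP
  [1,3] S\NP   <
    [1,2] "here" : NP
    [2,3] "built" : (S\NP)\NP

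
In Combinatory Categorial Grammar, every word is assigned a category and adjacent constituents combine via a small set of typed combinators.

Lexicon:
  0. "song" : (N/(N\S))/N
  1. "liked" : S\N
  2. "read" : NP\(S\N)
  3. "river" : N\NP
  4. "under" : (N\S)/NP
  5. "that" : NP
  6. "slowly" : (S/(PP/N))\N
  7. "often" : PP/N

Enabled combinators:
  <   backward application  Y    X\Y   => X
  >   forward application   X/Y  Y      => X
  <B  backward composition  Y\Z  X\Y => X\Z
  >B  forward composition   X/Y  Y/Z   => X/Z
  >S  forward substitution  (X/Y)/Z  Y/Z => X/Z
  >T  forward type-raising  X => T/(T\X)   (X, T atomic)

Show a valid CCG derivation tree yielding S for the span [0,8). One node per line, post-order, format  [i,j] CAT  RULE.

[0,1] (N/(N\S))/N  lex  "song"
[1,2] S\N  lex  "liked"
[2,3] NP\(S\N)  lex  "read"
[1,3] NP  <  k=2
[3,4] N\NP  lex  "river"
[1,4] N  <  k=3
[0,4] N/(N\S)  >  k=1
[4,5] (N\S)/NP  lex  "under"
[5,6] NP  lex  "that"
[4,6] N\S  >  k=5
[0,6] N  >  k=4
[6,7] (S/(PP/N))\N  lex  "slowly"
[0,7] S/(PP/N)  <  k=6
[7,8] PP/N  lex  "often"
[0,8] S  >  k=7

[0,8] S   >
  [0,7] S/(PP/N)   <
    [0,6] N   >
      [0,4] N/(N\S)   >
        [0,1] "song" : (N/(N\S))/N
        [1,4] N   <
          [1,3] NP   <
            [1,2] "liked" : S\N
            [2,3] "read" : NP\(S\N)
          [3,4] "river" : N\NP
      [4,6] N\S   >
        [4,5] "under" : (N\S)/NP
        [5,6] "that" : NP
    [6,7] "slowly" : (S/(PP/N))\N
  [7,8] "often" : PP/N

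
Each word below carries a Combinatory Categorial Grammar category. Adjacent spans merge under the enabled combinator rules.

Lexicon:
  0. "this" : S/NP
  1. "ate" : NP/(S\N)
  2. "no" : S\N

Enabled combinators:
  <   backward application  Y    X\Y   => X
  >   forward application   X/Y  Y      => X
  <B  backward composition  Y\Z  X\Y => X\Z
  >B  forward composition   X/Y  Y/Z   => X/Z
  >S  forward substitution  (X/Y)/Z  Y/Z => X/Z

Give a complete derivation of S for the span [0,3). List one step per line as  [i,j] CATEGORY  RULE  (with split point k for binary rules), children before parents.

[0,1] S/NP  lex  "this"
[1,2] NP/(S\N)  lex  "ate"
[2,3] S\N  lex  "no"
[1,3] NP  >  k=2
[0,3] S  >  k=1

[0,3] S   >
  [0,1] "this" : S/NP
  [1,3] NP   >
    [1,2] "ate" : NP/(S\N)
    [2,3] "no" : S\N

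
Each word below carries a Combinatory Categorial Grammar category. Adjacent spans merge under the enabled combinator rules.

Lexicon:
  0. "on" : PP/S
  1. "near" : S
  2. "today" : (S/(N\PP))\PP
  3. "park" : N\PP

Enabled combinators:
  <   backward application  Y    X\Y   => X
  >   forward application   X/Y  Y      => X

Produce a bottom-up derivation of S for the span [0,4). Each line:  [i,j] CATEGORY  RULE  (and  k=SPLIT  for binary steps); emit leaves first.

[0,1] PP/S  lex  "on"
[1,2] S  lex  "near"
[0,2] PP  >  k=1
[2,3] (S/(N\PP))\PP  lex  "today"
[0,3] S/(N\PP)  <  k=2
[3,4] N\PP  lex  "park"
[0,4] S  >  k=3

[0,4] S   >
  [0,3] S/(N\PP)   <
    [0,2] PP   >
      [0,1] "on" : PP/S
      [1,2] "near" : S
    [2,3] "today" : (S/(N\PP))\PP
  [3,4] "park" : N\PP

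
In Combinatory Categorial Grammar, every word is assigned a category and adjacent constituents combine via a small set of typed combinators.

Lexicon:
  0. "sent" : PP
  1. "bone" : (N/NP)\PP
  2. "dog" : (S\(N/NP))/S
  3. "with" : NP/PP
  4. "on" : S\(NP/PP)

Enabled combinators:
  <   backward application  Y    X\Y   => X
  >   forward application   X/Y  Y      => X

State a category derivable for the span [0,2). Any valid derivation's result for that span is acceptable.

N/NP

[0,5] S   <
  [0,2] N/NP   <
    [0,1] "sent" : PP
    [1,2] "bone" : (N/NP)\PP
  [2,5] S\(N/NP)   >
    [2,3] "dog" : (S\(N/NP))/S
    [3,5] S   <
      [3,4] "with" : NP/PP
      [4,5] "on" : S\(NP/PP)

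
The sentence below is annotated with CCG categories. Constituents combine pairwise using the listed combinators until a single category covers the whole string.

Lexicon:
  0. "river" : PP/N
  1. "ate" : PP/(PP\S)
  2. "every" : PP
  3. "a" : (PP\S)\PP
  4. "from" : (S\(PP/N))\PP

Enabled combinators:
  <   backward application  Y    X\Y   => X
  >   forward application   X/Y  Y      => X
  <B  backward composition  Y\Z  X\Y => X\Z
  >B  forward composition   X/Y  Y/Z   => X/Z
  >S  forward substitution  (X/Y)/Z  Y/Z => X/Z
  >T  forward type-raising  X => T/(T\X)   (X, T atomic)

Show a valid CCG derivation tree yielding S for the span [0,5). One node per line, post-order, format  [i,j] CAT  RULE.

[0,5] S   <
  [0,1] "river" : PP/N
  [1,5] S\(PP/N)   <
    [1,4] PP   >
      [1,2] "ate" : PP/(PP\S)
      [2,4] PP\S   <
        [2,3] "every" : PP
        [3,4] "a" : (PP\S)\PP
    [4,5] "from" : (S\(PP/N))\PP

[0,1] PP/N  lex  "river"
[1,2] PP/(PP\S)  lex  "ate"
[2,3] PP  lex  "every"
[3,4] (PP\S)\PP  lex  "a"
[2,4] PP\S  <  k=3
[1,4] PP  >  k=2
[4,5] (S\(PP/N))\PP  lex  "from"
[1,5] S\(PP/N)  <  k=4
[0,5] S  <  k=1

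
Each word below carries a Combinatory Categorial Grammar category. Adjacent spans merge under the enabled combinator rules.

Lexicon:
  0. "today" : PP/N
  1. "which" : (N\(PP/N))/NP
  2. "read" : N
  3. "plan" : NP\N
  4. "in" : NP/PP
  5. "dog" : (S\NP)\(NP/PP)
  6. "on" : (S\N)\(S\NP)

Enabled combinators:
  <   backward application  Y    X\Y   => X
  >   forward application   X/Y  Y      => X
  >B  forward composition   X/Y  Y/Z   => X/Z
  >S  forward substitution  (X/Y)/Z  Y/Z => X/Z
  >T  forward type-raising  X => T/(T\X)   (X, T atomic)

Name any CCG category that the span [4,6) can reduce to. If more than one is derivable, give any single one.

S\NP

[0,7] S   <
  [0,4] N   <
    [0,1] "today" : PP/N
    [1,4] N\(PP/N)   >
      [1,2] "which" : (N\(PP/N))/NP
      [2,4] NP   >
        [2,3] NP/(NP\N)   >T
          [2,3] "read" : N
        [3,4] "plan" : NP\N
  [4,7] S\N   <
    [4,6] S\NP   <
      [4,5] "in" : NP/PP
      [5,6] "dog" : (S\NP)\(NP/PP)
    [6,7] "on" : (S\N)\(S\NP)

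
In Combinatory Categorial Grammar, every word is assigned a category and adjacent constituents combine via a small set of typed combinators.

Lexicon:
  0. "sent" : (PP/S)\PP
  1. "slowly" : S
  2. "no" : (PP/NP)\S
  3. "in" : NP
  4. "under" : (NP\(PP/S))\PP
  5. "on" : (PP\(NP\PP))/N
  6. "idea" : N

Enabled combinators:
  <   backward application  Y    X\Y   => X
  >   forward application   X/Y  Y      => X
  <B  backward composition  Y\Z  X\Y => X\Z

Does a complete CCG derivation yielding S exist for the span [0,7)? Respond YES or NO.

(PP/S)\PP S (PP/NP)\S NP (NP\(PP/S))\PP (PP\(NP\PP))/N N
CKY chart[0,7] = {PP}; S ∉ chart

NO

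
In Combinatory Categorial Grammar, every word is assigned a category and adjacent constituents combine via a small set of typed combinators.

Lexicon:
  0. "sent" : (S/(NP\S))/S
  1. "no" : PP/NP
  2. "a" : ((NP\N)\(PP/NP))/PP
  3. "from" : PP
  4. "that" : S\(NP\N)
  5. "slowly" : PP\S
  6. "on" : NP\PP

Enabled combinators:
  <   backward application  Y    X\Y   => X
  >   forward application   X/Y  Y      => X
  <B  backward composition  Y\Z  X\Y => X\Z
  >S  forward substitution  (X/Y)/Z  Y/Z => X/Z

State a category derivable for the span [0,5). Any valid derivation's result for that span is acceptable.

[0,7] S   >
  [0,5] S/(NP\S)   >
    [0,1] "sent" : (S/(NP\S))/S
    [1,5] S   <
      [1,4] NP\N   <
        [1,2] "no" : PP/NP
        [2,4] (NP\N)\(PP/NP)   >
          [2,3] "a" : ((NP\N)\(PP/NP))/PP
          [3,4] "from" : PP
      [4,5] "that" : S\(NP\N)
  [5,7] NP\S   <B
    [5,6] "slowly" : PP\S
    [6,7] "on" : NP\PP

S/(NP\S)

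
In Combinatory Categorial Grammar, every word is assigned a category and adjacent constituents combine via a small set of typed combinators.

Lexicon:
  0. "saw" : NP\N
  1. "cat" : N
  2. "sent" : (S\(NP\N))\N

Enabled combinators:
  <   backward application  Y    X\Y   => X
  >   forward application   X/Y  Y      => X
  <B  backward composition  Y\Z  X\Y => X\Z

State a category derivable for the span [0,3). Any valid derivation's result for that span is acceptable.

S

[0,3] S   <
  [0,1] "saw" : NP\N
  [1,3] S\(NP\N)   <
    [1,2] "cat" : N
    [2,3] "sent" : (S\(NP\N))\N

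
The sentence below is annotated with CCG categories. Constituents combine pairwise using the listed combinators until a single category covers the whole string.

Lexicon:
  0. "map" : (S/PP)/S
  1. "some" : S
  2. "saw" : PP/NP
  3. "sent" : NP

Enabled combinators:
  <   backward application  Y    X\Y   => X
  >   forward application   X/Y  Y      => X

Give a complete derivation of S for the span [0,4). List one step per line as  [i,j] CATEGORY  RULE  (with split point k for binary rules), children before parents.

[0,4] S   >
  [0,2] S/PP   >
    [0,1] "map" : (S/PP)/S
    [1,2] "some" : S
  [2,4] PP   >
    [2,3] "saw" : PP/NP
    [3,4] "sent" : NP

[0,1] (S/PP)/S  lex  "map"
[1,2] S  lex  "some"
[0,2] S/PP  >  k=1
[2,3] PP/NP  lex  "saw"
[3,4] NP  lex  "sent"
[2,4] PP  >  k=3
[0,4] S  >  k=2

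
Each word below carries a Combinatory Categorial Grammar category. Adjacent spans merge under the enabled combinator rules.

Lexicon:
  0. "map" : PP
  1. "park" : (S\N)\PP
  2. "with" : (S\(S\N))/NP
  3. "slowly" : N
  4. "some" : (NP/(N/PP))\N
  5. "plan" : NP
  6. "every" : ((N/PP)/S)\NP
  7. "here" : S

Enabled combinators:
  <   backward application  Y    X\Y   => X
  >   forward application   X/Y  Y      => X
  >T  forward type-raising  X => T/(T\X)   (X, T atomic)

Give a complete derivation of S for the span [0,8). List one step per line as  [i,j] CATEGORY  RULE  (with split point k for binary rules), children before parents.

[0,8] S   <
  [0,2] S\N   <
    [0,1] "map" : PP
    [1,2] "park" : (S\N)\PP
  [2,8] S\(S\N)   >
    [2,3] "with" : (S\(S\N))/NP
    [3,8] NP   >
      [3,5] NP/(N/PP)   <
        [3,4] "slowly" : N
        [4,5] "some" : (NP/(N/PP))\N
      [5,8] N/PP   >
        [5,7] (N/PP)/S   <
          [5,6] "plan" : NP
          [6,7] "every" : ((N/PP)/S)\NP
        [7,8] "here" : S

[0,1] PP  lex  "map"
[1,2] (S\N)\PP  lex  "park"
[0,2] S\N  <  k=1
[2,3] (S\(S\N))/NP  lex  "with"
[3,4] N  lex  "slowly"
[4,5] (NP/(N/PP))\N  lex  "some"
[3,5] NP/(N/PP)  <  k=4
[5,6] NP  lex  "plan"
[6,7] ((N/PP)/S)\NP  lex  "every"
[5,7] (N/PP)/S  <  k=6
[7,8] S  lex  "here"
[5,8] N/PP  >  k=7
[3,8] NP  >  k=5
[2,8] S\(S\N)  >  k=3
[0,8] S  <  k=2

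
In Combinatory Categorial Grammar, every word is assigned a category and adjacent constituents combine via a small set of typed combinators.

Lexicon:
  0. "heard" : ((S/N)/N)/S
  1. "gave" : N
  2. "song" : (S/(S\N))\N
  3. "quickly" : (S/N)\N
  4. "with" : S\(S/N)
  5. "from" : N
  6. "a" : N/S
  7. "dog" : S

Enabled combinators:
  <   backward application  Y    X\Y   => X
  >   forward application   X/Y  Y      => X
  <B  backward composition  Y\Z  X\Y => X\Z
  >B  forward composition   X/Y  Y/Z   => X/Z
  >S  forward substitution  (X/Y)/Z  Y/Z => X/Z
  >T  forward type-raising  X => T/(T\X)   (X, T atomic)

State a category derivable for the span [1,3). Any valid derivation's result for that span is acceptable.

[0,8] S   >
  [0,6] S/N   >
    [0,5] (S/N)/N   >
      [0,1] "heard" : ((S/N)/N)/S
      [1,5] S   >
        [1,3] S/(S\N)   <
          [1,2] "gave" : N
          [2,3] "song" : (S/(S\N))\N
        [3,5] S\N   <B
          [3,4] "quickly" : (S/N)\N
          [4,5] "with" : S\(S/N)
    [5,6] "from" : N
  [6,8] N   >
    [6,7] "a" : N/S
    [7,8] "dog" : S

S/(S\N)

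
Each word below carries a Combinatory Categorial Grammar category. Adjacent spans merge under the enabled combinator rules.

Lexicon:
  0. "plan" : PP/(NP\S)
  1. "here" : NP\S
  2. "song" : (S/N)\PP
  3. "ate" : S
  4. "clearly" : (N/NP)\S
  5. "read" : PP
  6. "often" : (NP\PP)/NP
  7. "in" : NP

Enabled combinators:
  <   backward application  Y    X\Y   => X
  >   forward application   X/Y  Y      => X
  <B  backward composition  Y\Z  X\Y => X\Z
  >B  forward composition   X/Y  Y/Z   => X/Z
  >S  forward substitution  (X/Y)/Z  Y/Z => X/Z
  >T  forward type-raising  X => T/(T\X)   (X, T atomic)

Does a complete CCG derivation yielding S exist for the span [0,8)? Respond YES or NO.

[0,8] S   >
  [0,5] S/NP   >B
    [0,3] S/N   <
      [0,2] PP   >
        [0,1] "plan" : PP/(NP\S)
        [1,2] "here" : NP\S
      [2,3] "song" : (S/N)\PP
    [3,5] N/NP   <
      [3,4] "ate" : S
      [4,5] "clearly" : (N/NP)\S
  [5,8] NP   <
    [5,6] "read" : PP
    [6,8] NP\PP   >
      [6,7] "often" : (NP\PP)/NP
      [7,8] "in" : NP

YES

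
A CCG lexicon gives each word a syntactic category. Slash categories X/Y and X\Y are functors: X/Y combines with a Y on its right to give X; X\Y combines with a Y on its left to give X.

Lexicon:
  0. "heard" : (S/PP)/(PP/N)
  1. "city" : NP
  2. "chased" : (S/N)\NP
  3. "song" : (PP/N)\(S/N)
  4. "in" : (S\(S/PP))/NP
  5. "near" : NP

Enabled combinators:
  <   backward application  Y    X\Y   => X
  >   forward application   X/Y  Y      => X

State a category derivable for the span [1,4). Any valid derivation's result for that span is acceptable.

[0,6] S   <
  [0,4] S/PP   >
    [0,1] "heard" : (S/PP)/(PP/N)
    [1,4] PP/N   <
      [1,3] S/N   <
        [1,2] "city" : NP
        [2,3] "chased" : (S/N)\NP
      [3,4] "song" : (PP/N)\(S/N)
  [4,6] S\(S/PP)   >
    [4,5] "in" : (S\(S/PP))/NP
    [5,6] "near" : NP

PP/N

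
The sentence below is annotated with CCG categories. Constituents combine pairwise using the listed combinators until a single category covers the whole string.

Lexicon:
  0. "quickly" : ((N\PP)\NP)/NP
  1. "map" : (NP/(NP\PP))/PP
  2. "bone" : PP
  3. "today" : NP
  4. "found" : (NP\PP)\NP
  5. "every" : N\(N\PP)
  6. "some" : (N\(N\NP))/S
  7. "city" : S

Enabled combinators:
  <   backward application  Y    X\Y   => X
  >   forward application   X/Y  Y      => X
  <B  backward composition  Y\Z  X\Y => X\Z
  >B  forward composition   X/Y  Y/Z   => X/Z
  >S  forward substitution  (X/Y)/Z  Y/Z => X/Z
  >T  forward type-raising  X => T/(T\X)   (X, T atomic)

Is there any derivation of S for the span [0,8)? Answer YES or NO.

((N\PP)\NP)/NP (NP/(NP\PP))/PP PP NP (NP\PP)\NP N\(N\PP) (N\(N\NP))/S S
CKY chart[0,8] = {N, N/(N\N), NP/(NP\N), PP/(PP\N), S/(S\N)}; S ∉ chart

NO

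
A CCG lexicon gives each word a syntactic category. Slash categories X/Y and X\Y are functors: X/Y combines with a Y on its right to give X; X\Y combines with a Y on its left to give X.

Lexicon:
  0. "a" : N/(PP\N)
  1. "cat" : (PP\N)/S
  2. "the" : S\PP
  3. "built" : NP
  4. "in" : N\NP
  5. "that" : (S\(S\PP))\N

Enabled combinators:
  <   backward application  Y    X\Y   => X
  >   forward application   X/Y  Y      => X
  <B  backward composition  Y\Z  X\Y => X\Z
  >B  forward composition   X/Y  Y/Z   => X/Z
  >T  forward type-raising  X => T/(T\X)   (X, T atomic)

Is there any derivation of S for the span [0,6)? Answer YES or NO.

NO

N/(PP\N) (PP\N)/S S\PP NP N\NP (S\(S\PP))\N
CKY chart[0,6] = {N, N/(N\N), N/(S\S), NP/(NP\N), PP/(PP\N), S/(S\N)}; S ∉ chart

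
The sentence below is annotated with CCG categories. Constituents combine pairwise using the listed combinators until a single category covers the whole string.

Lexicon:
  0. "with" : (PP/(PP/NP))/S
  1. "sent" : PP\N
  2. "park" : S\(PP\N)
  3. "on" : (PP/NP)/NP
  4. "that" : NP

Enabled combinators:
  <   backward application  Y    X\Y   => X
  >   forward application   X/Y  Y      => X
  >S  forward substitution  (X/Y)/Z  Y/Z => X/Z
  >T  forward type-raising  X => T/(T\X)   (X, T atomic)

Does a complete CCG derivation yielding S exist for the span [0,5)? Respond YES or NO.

(PP/(PP/NP))/S PP\N S\(PP\N) (PP/NP)/NP NP
CKY chart[0,5] = {N/(N\PP), NP/(NP\PP), PP, PP/(PP\PP), S/(S\PP)}; S ∉ chart

NO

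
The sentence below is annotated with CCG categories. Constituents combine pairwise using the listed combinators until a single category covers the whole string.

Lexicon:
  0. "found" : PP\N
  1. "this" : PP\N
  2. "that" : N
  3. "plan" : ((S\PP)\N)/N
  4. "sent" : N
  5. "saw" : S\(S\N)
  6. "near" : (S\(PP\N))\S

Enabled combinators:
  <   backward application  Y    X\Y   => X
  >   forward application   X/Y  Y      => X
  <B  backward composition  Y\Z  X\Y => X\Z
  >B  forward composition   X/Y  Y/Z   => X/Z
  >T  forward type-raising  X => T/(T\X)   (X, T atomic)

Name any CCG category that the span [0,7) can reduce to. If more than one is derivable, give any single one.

S

[0,7] S   <
  [0,1] "found" : PP\N
  [1,7] S\(PP\N)   <
    [1,6] S   <
      [1,5] S\N   <B
        [1,2] "this" : PP\N
        [2,5] S\PP   <
          [2,3] "that" : N
          [3,5] (S\PP)\N   >
            [3,4] "plan" : ((S\PP)\N)/N
            [4,5] "sent" : N
      [5,6] "saw" : S\(S\N)
    [6,7] "near" : (S\(PP\N))\S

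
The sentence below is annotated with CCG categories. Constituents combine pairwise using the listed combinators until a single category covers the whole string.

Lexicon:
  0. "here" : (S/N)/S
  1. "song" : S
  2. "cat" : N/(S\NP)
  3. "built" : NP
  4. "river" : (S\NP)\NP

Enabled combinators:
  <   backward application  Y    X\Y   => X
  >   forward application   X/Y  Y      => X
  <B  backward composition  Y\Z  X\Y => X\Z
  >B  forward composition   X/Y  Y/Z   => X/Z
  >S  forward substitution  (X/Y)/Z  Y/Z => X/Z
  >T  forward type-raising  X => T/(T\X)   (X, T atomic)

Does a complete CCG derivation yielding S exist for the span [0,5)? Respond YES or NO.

[0,5] S   >
  [0,2] S/N   >
    [0,1] "here" : (S/N)/S
    [1,2] "song" : S
  [2,5] N   >
    [2,3] "cat" : N/(S\NP)
    [3,5] S\NP   <
      [3,4] "built" : NP
      [4,5] "river" : (S\NP)\NP

YES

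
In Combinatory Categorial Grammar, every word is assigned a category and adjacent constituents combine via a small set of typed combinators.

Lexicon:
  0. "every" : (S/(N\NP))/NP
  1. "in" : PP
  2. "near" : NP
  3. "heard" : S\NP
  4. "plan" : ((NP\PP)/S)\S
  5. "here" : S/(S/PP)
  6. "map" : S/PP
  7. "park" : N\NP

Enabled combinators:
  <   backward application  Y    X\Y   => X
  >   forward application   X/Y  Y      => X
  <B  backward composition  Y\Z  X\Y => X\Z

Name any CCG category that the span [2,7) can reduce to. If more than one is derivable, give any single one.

NP\PP

[0,8] S   >
  [0,7] S/(N\NP)   >
    [0,1] "every" : (S/(N\NP))/NP
    [1,7] NP   <
      [1,2] "in" : PP
      [2,7] NP\PP   >
        [2,5] (NP\PP)/S   <
          [2,4] S   <
            [2,3] "near" : NP
            [3,4] "heard" : S\NP
          [4,5] "plan" : ((NP\PP)/S)\S
        [5,7] S   >
          [5,6] "here" : S/(S/PP)
          [6,7] "map" : S/PP
  [7,8] "park" : N\NP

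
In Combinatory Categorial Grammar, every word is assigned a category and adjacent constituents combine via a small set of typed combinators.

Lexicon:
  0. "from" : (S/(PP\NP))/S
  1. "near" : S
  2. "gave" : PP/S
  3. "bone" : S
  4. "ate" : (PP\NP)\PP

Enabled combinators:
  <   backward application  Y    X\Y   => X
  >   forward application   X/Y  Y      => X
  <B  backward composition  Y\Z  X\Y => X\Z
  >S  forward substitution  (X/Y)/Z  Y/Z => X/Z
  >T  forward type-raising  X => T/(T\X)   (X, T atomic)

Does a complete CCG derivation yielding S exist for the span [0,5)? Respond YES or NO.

[0,5] S   >
  [0,2] S/(PP\NP)   >
    [0,1] "from" : (S/(PP\NP))/S
    [1,2] "near" : S
  [2,5] PP\NP   <
    [2,4] PP   >
      [2,3] "gave" : PP/S
      [3,4] "bone" : S
    [4,5] "ate" : (PP\NP)\PP

YES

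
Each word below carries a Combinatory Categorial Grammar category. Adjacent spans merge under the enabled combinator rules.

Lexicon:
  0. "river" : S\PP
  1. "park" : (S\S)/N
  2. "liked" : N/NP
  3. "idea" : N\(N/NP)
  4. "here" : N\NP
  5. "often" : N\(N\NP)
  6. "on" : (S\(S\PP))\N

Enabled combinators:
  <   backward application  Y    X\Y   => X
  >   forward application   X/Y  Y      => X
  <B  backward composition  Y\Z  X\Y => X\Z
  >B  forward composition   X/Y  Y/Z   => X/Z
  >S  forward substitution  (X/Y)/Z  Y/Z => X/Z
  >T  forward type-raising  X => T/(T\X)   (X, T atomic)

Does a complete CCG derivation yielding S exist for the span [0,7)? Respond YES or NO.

YES

[0,7] S   <
  [0,4] S\PP   <B
    [0,1] "river" : S\PP
    [1,4] S\S   >
      [1,2] "park" : (S\S)/N
      [2,4] N   <
        [2,3] "liked" : N/NP
        [3,4] "idea" : N\(N/NP)
  [4,7] S\(S\PP)   <
    [4,6] N   <
      [4,5] "here" : N\NP
      [5,6] "often" : N\(N\NP)
    [6,7] "on" : (S\(S\PP))\N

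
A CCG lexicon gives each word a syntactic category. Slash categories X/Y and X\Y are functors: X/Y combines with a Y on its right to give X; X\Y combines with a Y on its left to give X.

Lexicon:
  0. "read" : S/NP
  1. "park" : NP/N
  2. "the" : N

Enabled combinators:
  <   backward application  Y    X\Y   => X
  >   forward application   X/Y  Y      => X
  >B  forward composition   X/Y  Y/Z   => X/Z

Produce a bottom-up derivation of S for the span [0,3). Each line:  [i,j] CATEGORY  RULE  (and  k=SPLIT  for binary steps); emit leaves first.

[0,3] S   >
  [0,2] S/N   >B
    [0,1] "read" : S/NP
    [1,2] "park" : NP/N
  [2,3] "the" : N

[0,1] S/NP  lex  "read"
[1,2] NP/N  lex  "park"
[0,2] S/N  >B  k=1
[2,3] N  lex  "the"
[0,3] S  >  k=2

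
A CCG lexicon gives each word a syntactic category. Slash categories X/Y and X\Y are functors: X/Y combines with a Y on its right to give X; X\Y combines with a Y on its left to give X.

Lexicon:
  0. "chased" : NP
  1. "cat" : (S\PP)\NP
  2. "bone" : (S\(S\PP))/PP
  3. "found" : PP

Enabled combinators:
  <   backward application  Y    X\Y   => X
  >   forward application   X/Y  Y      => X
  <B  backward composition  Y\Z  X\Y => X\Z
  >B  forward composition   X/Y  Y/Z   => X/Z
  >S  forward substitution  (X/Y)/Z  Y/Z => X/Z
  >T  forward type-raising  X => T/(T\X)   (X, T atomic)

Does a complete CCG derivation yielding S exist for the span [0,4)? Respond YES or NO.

[0,4] S   <
  [0,2] S\PP   <
    [0,1] "chased" : NP
    [1,2] "cat" : (S\PP)\NP
  [2,4] S\(S\PP)   >
    [2,3] "bone" : (S\(S\PP))/PP
    [3,4] "found" : PP

YES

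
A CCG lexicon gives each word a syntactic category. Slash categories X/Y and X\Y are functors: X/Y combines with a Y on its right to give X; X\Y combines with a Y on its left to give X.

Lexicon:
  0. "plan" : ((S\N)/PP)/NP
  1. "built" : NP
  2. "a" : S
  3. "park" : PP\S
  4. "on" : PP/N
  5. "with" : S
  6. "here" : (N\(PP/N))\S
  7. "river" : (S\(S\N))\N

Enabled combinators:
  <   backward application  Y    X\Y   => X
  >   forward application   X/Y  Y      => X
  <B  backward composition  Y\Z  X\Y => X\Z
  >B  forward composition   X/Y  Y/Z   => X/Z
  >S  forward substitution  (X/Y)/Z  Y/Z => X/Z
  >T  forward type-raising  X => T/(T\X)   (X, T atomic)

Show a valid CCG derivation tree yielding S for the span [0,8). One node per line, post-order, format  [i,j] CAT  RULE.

[0,8] S   <
  [0,4] S\N   >
    [0,2] (S\N)/PP   >
      [0,1] "plan" : ((S\N)/PP)/NP
      [1,2] "built" : NP
    [2,4] PP   <
      [2,3] "a" : S
      [3,4] "park" : PP\S
  [4,8] S\(S\N)   <
    [4,7] N   <
      [4,5] "on" : PP/N
      [5,7] N\(PP/N)   <
        [5,6] "with" : S
        [6,7] "here" : (N\(PP/N))\S
    [7,8] "river" : (S\(S\N))\N

[0,1] ((S\N)/PP)/NP  lex  "plan"
[1,2] NP  lex  "built"
[0,2] (S\N)/PP  >  k=1
[2,3] S  lex  "a"
[3,4] PP\S  lex  "park"
[2,4] PP  <  k=3
[0,4] S\N  >  k=2
[4,5] PP/N  lex  "on"
[5,6] S  lex  "with"
[6,7] (N\(PP/N))\S  lex  "here"
[5,7] N\(PP/N)  <  k=6
[4,7] N  <  k=5
[7,8] (S\(S\N))\N  lex  "river"
[4,8] S\(S\N)  <  k=7
[0,8] S  <  k=4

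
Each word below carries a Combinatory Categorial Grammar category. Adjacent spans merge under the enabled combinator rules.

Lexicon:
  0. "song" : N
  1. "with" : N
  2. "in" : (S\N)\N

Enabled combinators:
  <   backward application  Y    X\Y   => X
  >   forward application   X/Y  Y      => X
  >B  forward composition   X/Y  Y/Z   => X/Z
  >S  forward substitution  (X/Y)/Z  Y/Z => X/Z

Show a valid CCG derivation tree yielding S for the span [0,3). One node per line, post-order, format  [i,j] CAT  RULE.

[0,1] N  lex  "song"
[1,2] N  lex  "with"
[2,3] (S\N)\N  lex  "in"
[1,3] S\N  <  k=2
[0,3] S  <  k=1

[0,3] S   <
  [0,1] "song" : N
  [1,3] S\N   <
    [1,2] "with" : N
    [2,3] "in" : (S\N)\N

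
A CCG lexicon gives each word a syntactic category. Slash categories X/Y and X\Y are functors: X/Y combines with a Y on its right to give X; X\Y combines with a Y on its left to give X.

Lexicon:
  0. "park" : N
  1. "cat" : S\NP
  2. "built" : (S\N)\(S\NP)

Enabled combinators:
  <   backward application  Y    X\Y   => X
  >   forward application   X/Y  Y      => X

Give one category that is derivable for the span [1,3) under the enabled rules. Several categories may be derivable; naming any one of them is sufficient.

[0,3] S   <
  [0,1] "park" : N
  [1,3] S\N   <
    [1,2] "cat" : S\NP
    [2,3] "built" : (S\N)\(S\NP)

S\N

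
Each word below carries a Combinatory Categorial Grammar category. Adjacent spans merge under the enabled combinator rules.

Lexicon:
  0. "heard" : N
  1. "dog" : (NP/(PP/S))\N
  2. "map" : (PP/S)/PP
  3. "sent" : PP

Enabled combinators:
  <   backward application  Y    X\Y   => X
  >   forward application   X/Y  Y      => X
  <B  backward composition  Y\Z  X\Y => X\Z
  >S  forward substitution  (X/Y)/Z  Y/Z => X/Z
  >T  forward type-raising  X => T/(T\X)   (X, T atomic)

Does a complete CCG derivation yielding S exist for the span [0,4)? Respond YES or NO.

NO

N (NP/(PP/S))\N (PP/S)/PP PP
CKY chart[0,4] = {N/(N\NP), NP, NP/(NP\NP), PP/(PP\NP), S/(S\NP)}; S ∉ chart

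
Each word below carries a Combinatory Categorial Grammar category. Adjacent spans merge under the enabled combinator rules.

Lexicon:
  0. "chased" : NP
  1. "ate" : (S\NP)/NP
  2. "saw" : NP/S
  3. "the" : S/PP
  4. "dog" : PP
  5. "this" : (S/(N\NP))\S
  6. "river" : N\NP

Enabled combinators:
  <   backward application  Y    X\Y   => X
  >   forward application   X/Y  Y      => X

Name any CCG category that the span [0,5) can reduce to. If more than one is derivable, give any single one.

[0,7] S   >
  [0,6] S/(N\NP)   <
    [0,5] S   <
      [0,1] "chased" : NP
      [1,5] S\NP   >
        [1,2] "ate" : (S\NP)/NP
        [2,5] NP   >
          [2,3] "saw" : NP/S
          [3,5] S   >
            [3,4] "the" : S/PP
            [4,5] "dog" : PP
    [5,6] "this" : (S/(N\NP))\S
  [6,7] "river" : N\NP

S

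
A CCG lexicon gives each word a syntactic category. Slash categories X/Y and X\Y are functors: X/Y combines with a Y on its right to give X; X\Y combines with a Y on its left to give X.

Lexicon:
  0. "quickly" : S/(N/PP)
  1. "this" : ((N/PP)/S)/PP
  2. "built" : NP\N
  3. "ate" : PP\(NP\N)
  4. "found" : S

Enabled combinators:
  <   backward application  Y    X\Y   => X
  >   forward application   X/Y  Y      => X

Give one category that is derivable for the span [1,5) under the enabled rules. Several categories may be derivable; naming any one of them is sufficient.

N/PP

[0,5] S   >
  [0,1] "quickly" : S/(N/PP)
  [1,5] N/PP   >
    [1,4] (N/PP)/S   >
      [1,2] "this" : ((N/PP)/S)/PP
      [2,4] PP   <
        [2,3] "built" : NP\N
        [3,4] "ate" : PP\(NP\N)
    [4,5] "found" : S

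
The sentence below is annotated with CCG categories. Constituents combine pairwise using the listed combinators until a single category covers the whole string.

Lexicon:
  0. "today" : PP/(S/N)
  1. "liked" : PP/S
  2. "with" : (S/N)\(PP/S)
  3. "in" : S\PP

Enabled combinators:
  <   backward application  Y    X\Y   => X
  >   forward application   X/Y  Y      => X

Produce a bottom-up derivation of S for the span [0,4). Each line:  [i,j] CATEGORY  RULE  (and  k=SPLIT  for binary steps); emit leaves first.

[0,4] S   <
  [0,3] PP   >
    [0,1] "today" : PP/(S/N)
    [1,3] S/N   <
      [1,2] "liked" : PP/S
      [2,3] "with" : (S/N)\(PP/S)
  [3,4] "in" : S\PP

[0,1] PP/(S/N)  lex  "today"
[1,2] PP/S  lex  "liked"
[2,3] (S/N)\(PP/S)  lex  "with"
[1,3] S/N  <  k=2
[0,3] PP  >  k=1
[3,4] S\PP  lex  "in"
[0,4] S  <  k=3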